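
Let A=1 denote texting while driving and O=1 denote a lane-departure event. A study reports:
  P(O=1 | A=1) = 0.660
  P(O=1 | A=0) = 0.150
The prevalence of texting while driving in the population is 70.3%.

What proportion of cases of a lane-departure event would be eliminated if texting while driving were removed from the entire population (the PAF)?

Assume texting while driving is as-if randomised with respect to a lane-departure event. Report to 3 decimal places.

PAF ≈ 0.705

Let p₁ = 0.66, p₀ = 0.15.
Overall risk P(Y=1) = π·p₁ + (1−π)·p₀ = 0.703×0.66 + 0.297×0.15 = 0.50853.
Under exogeneity, PAF = [P(Y=1) − p₀] / P(Y=1).
PAF = (0.50853 − 0.15) / 0.50853 ≈ 0.7050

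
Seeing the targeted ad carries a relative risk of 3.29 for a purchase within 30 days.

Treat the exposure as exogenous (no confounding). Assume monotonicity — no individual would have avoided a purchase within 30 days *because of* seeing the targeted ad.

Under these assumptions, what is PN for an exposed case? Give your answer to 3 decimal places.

PN ≈ 0.696

Under exogeneity and monotonicity, PN = (RR − 1) / RR = 1 − 1/RR.
PN = (3.29 − 1) / 3.29 = 2.29 / 3.29 ≈ 0.6960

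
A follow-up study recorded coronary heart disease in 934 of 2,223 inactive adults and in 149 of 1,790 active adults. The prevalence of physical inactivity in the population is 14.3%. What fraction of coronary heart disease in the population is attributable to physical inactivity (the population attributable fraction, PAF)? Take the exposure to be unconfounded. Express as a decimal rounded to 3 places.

PAF ≈ 0.367

p₁ = P(outcome | exposed) = 934/2223 = 0.42015
p₀ = P(outcome | unexposed) = 149/1790 = 0.08324
Overall risk P(Y=1) = π·p₁ + (1−π)·p₀ = 0.143×0.42015 + 0.857×0.08324 = 0.13142.
Under exogeneity, PAF = [P(Y=1) − p₀] / P(Y=1).
PAF = (0.13142 − 0.08324) / 0.13142 ≈ 0.3666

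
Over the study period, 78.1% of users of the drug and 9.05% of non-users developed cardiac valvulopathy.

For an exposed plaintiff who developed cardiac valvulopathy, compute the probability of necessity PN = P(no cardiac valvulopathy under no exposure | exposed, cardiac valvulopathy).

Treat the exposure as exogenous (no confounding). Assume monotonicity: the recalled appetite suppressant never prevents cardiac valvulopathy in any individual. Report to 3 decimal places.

PN ≈ 0.884

p₁ = 0.781, p₀ = 0.0905.
Under exogeneity and monotonicity, PN = (p₁ − p₀) / p₁.
PN = (0.781 − 0.0905) / 0.781 = 0.6905 / 0.781 ≈ 0.8841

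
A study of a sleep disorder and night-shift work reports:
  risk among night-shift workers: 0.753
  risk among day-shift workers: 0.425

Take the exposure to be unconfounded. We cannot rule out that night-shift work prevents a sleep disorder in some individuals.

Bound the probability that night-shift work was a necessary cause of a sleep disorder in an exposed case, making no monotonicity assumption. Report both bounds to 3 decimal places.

Let p₁ = 0.753, p₀ = 0.425.
Under exogeneity alone the bounds on PN are max{0,(p₁−p₀)/p₁} ≤ PN ≤ min{1,(1−p₀)/p₁}.
  lower = (p₁ − p₀)/p₁ = 0.328 / 0.753 ≈ 0.4356
  upper = min{1, (1 − p₀)/p₁} = 0.575 / 0.753 ≈ 0.7636

0.436 ≤ PN ≤ 0.764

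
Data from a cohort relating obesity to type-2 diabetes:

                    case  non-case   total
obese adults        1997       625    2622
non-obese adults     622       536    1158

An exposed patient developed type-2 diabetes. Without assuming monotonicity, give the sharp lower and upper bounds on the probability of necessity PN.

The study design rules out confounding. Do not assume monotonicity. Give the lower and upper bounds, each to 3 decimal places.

0.295 ≤ PN ≤ 0.608

p₁ = P(outcome | exposed) = 1997/2622 = 0.76163
p₀ = P(outcome | unexposed) = 622/1158 = 0.53713
Under exogeneity alone the bounds on PN are max{0,(p₁−p₀)/p₁} ≤ PN ≤ min{1,(1−p₀)/p₁}.
  lower = (p₁ − p₀)/p₁ = 0.2245 / 0.76163 ≈ 0.2948
  upper = min{1, (1 − p₀)/p₁} = 0.46287 / 0.76163 ≈ 0.6077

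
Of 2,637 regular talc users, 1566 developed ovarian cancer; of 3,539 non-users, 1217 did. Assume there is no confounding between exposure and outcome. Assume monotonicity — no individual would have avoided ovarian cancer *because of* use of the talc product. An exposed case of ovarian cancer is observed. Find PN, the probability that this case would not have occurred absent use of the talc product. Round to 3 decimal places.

p₁ = P(outcome | exposed) = 1566/2637 = 0.59386
p₀ = P(outcome | unexposed) = 1217/3539 = 0.34388
Under exogeneity and monotonicity, PN = (p₁ − p₀) / p₁.
PN = (0.59386 − 0.34388) / 0.59386 = 0.24997 / 0.59386 ≈ 0.4209

PN ≈ 0.421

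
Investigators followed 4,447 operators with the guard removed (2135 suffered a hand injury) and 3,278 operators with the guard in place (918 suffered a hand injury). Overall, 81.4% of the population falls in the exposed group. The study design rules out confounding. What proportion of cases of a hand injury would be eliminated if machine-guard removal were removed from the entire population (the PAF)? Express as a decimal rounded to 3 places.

p₁ = P(outcome | exposed) = 2135/4447 = 0.4801
p₀ = P(outcome | unexposed) = 918/3278 = 0.28005
Overall risk P(Y=1) = π·p₁ + (1−π)·p₀ = 0.814×0.4801 + 0.186×0.28005 = 0.44289.
Under exogeneity, PAF = [P(Y=1) − p₀] / P(Y=1).
PAF = (0.44289 − 0.28005) / 0.44289 ≈ 0.3677

PAF ≈ 0.368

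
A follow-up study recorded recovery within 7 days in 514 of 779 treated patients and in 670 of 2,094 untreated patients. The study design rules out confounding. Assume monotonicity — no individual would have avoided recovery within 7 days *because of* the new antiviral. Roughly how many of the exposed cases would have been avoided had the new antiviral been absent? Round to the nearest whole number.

about 265 cases

p₁ = P(outcome | exposed) = 514/779 = 0.65982
p₀ = P(outcome | unexposed) = 670/2094 = 0.31996
PN = (p₁ − p₀)/p₁ = (0.65982 − 0.31996) / 0.65982 ≈ 0.51508.
Attributable cases ≈ PN × (exposed cases) = 0.51508 × 514 ≈ 264.75.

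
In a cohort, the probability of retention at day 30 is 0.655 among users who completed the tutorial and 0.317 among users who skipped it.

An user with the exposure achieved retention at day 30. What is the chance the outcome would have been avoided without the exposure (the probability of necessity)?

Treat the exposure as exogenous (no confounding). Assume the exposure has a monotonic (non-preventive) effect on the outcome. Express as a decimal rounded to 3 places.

PN ≈ 0.516

Let p₁ = 0.655, p₀ = 0.317.
Under exogeneity and monotonicity, PN = (p₁ − p₀) / p₁.
PN = (0.655 − 0.317) / 0.655 = 0.338 / 0.655 ≈ 0.5160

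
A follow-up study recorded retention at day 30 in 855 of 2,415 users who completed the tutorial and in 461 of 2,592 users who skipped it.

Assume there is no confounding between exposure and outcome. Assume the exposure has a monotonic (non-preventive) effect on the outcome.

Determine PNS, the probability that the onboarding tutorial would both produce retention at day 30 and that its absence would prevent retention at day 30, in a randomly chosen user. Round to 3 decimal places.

p₁ = P(outcome | exposed) = 855/2415 = 0.35404
p₀ = P(outcome | unexposed) = 461/2592 = 0.17785
Under exogeneity and monotonicity, PNS = p₁ − p₀.
PNS = 0.35404 − 0.17785 = 0.17618

PNS ≈ 0.176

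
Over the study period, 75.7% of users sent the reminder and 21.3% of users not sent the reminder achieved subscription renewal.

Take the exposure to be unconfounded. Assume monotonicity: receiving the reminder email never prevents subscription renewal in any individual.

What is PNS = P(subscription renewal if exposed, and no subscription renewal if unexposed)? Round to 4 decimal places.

p₁ = 0.757, p₀ = 0.213.
Under exogeneity and monotonicity, PNS = p₁ − p₀.
PNS = 0.757 − 0.213 = 0.544

PNS ≈ 0.5440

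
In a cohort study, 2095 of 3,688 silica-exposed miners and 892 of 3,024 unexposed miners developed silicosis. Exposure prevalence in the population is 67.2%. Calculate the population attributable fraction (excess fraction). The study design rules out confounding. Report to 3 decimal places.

p₁ = P(outcome | exposed) = 2095/3688 = 0.56806
p₀ = P(outcome | unexposed) = 892/3024 = 0.29497
Overall risk P(Y=1) = π·p₁ + (1−π)·p₀ = 0.672×0.56806 + 0.328×0.29497 = 0.47849.
Under exogeneity, PAF = [P(Y=1) − p₀] / P(Y=1).
PAF = (0.47849 − 0.29497) / 0.47849 ≈ 0.3835

PAF ≈ 0.384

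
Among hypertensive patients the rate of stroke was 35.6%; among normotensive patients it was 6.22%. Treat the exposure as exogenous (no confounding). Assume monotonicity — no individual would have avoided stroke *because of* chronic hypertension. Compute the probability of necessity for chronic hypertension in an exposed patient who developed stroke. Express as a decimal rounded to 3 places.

PN ≈ 0.825

p₁ = 0.356, p₀ = 0.0622.
Under exogeneity and monotonicity, PN = (p₁ − p₀) / p₁.
PN = (0.356 − 0.0622) / 0.356 = 0.2938 / 0.356 ≈ 0.8253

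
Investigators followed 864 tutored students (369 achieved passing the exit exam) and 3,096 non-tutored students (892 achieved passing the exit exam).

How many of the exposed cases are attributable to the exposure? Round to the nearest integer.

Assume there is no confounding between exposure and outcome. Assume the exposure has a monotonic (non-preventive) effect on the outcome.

p₁ = P(outcome | exposed) = 369/864 = 0.42708
p₀ = P(outcome | unexposed) = 892/3096 = 0.28811
PN = (p₁ − p₀)/p₁ = (0.42708 − 0.28811) / 0.42708 ≈ 0.32539.
Attributable cases ≈ PN × (exposed cases) = 0.32539 × 369 ≈ 120.07.

about 120 cases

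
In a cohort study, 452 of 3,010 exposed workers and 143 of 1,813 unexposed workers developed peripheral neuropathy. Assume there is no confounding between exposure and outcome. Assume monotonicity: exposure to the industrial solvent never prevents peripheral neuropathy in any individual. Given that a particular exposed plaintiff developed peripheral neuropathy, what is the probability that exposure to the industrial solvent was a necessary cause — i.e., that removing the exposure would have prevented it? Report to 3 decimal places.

PN ≈ 0.475

p₁ = P(outcome | exposed) = 452/3010 = 0.15017
p₀ = P(outcome | unexposed) = 143/1813 = 0.078875
Under exogeneity and monotonicity, PN = (p₁ − p₀) / p₁.
PN = (0.15017 − 0.078875) / 0.15017 = 0.071291 / 0.15017 ≈ 0.4747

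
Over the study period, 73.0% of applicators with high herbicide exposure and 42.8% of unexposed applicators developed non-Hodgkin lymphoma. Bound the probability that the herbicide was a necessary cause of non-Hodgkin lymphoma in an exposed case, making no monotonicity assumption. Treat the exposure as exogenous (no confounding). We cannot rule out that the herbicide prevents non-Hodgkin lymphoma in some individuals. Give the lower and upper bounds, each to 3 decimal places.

0.414 ≤ PN ≤ 0.784

p₁ = 0.73, p₀ = 0.428.
Under exogeneity alone the bounds on PN are max{0,(p₁−p₀)/p₁} ≤ PN ≤ min{1,(1−p₀)/p₁}.
  lower = (p₁ − p₀)/p₁ = 0.302 / 0.73 ≈ 0.4137
  upper = min{1, (1 − p₀)/p₁} = 0.572 / 0.73 ≈ 0.7836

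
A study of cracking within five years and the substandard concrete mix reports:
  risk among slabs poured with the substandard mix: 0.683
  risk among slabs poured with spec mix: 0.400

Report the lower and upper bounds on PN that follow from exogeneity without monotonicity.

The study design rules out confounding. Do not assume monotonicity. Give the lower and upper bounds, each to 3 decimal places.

0.414 ≤ PN ≤ 0.878

Let p₁ = 0.683, p₀ = 0.4.
Under exogeneity alone the bounds on PN are max{0,(p₁−p₀)/p₁} ≤ PN ≤ min{1,(1−p₀)/p₁}.
  lower = (p₁ − p₀)/p₁ = 0.283 / 0.683 ≈ 0.4143
  upper = min{1, (1 − p₀)/p₁} = 0.6 / 0.683 ≈ 0.8785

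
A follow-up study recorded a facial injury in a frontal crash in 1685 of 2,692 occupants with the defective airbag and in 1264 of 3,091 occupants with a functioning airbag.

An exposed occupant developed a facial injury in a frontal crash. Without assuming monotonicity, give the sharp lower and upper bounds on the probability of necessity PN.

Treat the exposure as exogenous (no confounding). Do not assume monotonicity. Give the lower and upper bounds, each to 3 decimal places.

0.347 ≤ PN ≤ 0.944

p₁ = P(outcome | exposed) = 1685/2692 = 0.62593
p₀ = P(outcome | unexposed) = 1264/3091 = 0.40893
Under exogeneity alone the bounds on PN are max{0,(p₁−p₀)/p₁} ≤ PN ≤ min{1,(1−p₀)/p₁}.
  lower = (p₁ − p₀)/p₁ = 0.217 / 0.62593 ≈ 0.3467
  upper = min{1, (1 − p₀)/p₁} = 0.59107 / 0.62593 ≈ 0.9443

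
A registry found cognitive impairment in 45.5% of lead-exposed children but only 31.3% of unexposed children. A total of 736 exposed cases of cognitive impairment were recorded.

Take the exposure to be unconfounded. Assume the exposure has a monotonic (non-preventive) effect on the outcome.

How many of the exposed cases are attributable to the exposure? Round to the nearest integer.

p₁ = 0.455, p₀ = 0.313.
PN = (p₁ − p₀)/p₁ = (0.455 − 0.313) / 0.455 ≈ 0.31209.
Attributable cases ≈ PN × (exposed cases) = 0.31209 × 736 ≈ 229.70.

about 230 cases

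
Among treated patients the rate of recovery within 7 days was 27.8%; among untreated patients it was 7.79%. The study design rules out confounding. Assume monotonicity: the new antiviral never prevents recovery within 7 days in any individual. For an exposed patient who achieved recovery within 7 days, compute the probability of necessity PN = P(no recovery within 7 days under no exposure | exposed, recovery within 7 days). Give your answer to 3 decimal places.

p₁ = 0.278, p₀ = 0.0779.
Under exogeneity and monotonicity, PN = (p₁ − p₀) / p₁.
PN = (0.278 − 0.0779) / 0.278 = 0.2001 / 0.278 ≈ 0.7198

PN ≈ 0.720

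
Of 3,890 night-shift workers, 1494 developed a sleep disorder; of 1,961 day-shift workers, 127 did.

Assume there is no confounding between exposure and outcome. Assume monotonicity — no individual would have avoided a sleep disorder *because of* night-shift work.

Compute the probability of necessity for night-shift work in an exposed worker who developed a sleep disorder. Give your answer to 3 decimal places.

p₁ = P(outcome | exposed) = 1494/3890 = 0.38406
p₀ = P(outcome | unexposed) = 127/1961 = 0.064763
Under exogeneity and monotonicity, PN = (p₁ − p₀) / p₁.
PN = (0.38406 − 0.064763) / 0.38406 = 0.3193 / 0.38406 ≈ 0.8314

PN ≈ 0.831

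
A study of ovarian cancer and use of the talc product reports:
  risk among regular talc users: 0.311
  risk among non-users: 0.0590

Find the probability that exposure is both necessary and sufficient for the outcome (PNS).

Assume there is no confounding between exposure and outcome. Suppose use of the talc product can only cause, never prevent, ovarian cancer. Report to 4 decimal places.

PNS ≈ 0.2520

Let p₁ = 0.311, p₀ = 0.059.
Under exogeneity and monotonicity, PNS = p₁ − p₀.
PNS = 0.311 − 0.059 = 0.252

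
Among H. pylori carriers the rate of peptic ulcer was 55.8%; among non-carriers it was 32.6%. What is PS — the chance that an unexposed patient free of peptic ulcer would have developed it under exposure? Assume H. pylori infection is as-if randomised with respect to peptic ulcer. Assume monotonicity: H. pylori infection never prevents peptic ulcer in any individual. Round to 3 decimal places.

PS ≈ 0.344

p₁ = 0.558, p₀ = 0.326.
Under exogeneity and monotonicity, PS = (p₁ − p₀) / (1 − p₀).
PS = (0.558 − 0.326) / (1 − 0.326) = 0.232 / 0.674 ≈ 0.3442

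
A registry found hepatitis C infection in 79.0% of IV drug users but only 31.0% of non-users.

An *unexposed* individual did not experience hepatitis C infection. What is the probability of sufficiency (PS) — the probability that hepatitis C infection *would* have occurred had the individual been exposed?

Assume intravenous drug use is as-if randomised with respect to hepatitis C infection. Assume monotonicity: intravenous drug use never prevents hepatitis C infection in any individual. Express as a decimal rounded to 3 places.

p₁ = 0.79, p₀ = 0.31.
Under exogeneity and monotonicity, PS = (p₁ − p₀) / (1 − p₀).
PS = (0.79 − 0.31) / (1 − 0.31) = 0.48 / 0.69 ≈ 0.6957

PS ≈ 0.696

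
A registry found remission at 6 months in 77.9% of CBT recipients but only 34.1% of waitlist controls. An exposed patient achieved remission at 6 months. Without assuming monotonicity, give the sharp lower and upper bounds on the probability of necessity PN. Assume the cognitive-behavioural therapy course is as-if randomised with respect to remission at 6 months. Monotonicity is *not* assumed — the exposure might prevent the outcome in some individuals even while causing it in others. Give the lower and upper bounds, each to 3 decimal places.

0.562 ≤ PN ≤ 0.846

p₁ = 0.779, p₀ = 0.341.
Under exogeneity alone the bounds on PN are max{0,(p₁−p₀)/p₁} ≤ PN ≤ min{1,(1−p₀)/p₁}.
  lower = (p₁ − p₀)/p₁ = 0.438 / 0.779 ≈ 0.5623
  upper = min{1, (1 − p₀)/p₁} = 0.659 / 0.779 ≈ 0.8460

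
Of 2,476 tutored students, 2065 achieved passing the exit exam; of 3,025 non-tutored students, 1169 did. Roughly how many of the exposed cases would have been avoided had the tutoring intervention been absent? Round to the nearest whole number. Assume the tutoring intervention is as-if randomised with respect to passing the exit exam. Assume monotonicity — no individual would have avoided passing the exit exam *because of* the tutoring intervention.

about 1108 cases

p₁ = P(outcome | exposed) = 2065/2476 = 0.83401
p₀ = P(outcome | unexposed) = 1169/3025 = 0.38645
PN = (p₁ − p₀)/p₁ = (0.83401 − 0.38645) / 0.83401 ≈ 0.53664.
Attributable cases ≈ PN × (exposed cases) = 0.53664 × 2065 ≈ 1108.16.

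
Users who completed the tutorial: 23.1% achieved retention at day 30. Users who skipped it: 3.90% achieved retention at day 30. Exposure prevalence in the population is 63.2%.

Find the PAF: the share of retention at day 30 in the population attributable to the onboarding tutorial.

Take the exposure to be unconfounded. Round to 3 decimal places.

PAF ≈ 0.757

p₁ = 0.231, p₀ = 0.039.
Overall risk P(Y=1) = π·p₁ + (1−π)·p₀ = 0.632×0.231 + 0.368×0.039 = 0.16034.
Under exogeneity, PAF = [P(Y=1) − p₀] / P(Y=1).
PAF = (0.16034 − 0.039) / 0.16034 ≈ 0.7568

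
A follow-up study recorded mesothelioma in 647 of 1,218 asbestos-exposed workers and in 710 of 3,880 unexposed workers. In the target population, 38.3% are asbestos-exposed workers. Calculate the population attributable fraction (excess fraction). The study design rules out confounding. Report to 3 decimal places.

PAF ≈ 0.422

p₁ = P(outcome | exposed) = 647/1218 = 0.5312
p₀ = P(outcome | unexposed) = 710/3880 = 0.18299
Overall risk P(Y=1) = π·p₁ + (1−π)·p₀ = 0.383×0.5312 + 0.617×0.18299 = 0.31635.
Under exogeneity, PAF = [P(Y=1) − p₀] / P(Y=1).
PAF = (0.31635 − 0.18299) / 0.31635 ≈ 0.4216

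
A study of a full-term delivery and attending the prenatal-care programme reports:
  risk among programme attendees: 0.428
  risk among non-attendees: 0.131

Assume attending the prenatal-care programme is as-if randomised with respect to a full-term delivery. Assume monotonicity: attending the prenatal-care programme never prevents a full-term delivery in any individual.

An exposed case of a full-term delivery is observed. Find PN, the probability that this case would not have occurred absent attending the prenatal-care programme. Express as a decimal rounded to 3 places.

PN ≈ 0.694

Let p₁ = 0.428, p₀ = 0.131.
Under exogeneity and monotonicity, PN = (p₁ − p₀) / p₁.
PN = (0.428 − 0.131) / 0.428 = 0.297 / 0.428 ≈ 0.6939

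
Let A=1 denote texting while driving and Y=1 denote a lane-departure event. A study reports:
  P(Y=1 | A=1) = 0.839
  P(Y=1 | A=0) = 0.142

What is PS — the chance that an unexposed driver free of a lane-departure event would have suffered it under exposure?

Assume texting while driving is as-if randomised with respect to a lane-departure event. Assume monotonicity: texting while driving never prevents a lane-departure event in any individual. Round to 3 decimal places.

PS ≈ 0.812

Let p₁ = 0.839, p₀ = 0.142.
Under exogeneity and monotonicity, PS = (p₁ − p₀) / (1 − p₀).
PS = (0.839 − 0.142) / (1 − 0.142) = 0.697 / 0.858 ≈ 0.8124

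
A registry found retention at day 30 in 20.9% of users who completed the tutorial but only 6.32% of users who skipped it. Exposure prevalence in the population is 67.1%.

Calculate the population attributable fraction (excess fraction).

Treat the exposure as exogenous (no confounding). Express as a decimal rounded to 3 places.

p₁ = 0.209, p₀ = 0.0632.
Overall risk P(Y=1) = π·p₁ + (1−π)·p₀ = 0.671×0.209 + 0.329×0.0632 = 0.16103.
Under exogeneity, PAF = [P(Y=1) − p₀] / P(Y=1).
PAF = (0.16103 − 0.0632) / 0.16103 ≈ 0.6075

PAF ≈ 0.608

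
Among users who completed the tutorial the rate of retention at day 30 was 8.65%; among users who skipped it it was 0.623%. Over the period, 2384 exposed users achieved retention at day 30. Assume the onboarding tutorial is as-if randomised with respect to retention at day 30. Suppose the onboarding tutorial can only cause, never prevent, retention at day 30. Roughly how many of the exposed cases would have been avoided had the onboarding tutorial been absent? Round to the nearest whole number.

p₁ = 0.0865, p₀ = 0.00623.
PN = (p₁ − p₀)/p₁ = (0.0865 − 0.00623) / 0.0865 ≈ 0.92798.
Attributable cases ≈ PN × (exposed cases) = 0.92798 × 2384 ≈ 2212.30.

about 2212 cases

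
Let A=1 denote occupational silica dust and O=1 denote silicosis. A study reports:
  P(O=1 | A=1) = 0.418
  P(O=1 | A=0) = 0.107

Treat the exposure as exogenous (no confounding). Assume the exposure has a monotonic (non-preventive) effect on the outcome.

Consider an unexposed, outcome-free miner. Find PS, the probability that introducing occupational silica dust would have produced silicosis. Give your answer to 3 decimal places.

PS ≈ 0.348

Let p₁ = 0.418, p₀ = 0.107.
Under exogeneity and monotonicity, PS = (p₁ − p₀) / (1 − p₀).
PS = (0.418 − 0.107) / (1 − 0.107) = 0.311 / 0.893 ≈ 0.3483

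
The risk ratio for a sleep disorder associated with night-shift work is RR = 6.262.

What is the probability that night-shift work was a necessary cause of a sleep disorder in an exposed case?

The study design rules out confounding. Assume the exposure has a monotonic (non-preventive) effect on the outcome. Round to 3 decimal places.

PN ≈ 0.840

Under exogeneity and monotonicity, PN = (RR − 1) / RR = 1 − 1/RR.
PN = (6.262 − 1) / 6.262 = 5.262 / 6.262 ≈ 0.8403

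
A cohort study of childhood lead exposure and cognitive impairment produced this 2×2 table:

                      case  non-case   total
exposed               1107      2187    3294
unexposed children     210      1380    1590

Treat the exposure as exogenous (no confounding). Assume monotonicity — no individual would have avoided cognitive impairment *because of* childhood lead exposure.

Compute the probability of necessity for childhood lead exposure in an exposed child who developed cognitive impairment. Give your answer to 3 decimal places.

p₁ = P(outcome | exposed) = 1107/3294 = 0.33607
p₀ = P(outcome | unexposed) = 210/1590 = 0.13208
Under exogeneity and monotonicity, PN = (p₁ − p₀)/p₁.
PN = (0.33607 − 0.13208) / 0.33607 ≈ 0.6070

PN ≈ 0.607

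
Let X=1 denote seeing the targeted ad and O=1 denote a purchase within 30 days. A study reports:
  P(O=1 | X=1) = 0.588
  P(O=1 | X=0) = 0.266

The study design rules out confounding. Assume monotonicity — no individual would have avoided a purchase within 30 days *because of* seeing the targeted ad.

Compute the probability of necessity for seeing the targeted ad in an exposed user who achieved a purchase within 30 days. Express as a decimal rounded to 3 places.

PN ≈ 0.548

Let p₁ = 0.588, p₀ = 0.266.
Under exogeneity and monotonicity, PN = (p₁ − p₀) / p₁.
PN = (0.588 − 0.266) / 0.588 = 0.322 / 0.588 ≈ 0.5476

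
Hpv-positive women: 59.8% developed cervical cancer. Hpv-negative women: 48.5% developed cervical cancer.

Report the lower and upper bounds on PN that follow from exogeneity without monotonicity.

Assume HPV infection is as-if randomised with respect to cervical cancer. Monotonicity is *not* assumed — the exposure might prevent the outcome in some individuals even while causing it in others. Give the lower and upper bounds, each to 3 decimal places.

0.189 ≤ PN ≤ 0.861

p₁ = 0.598, p₀ = 0.485.
Under exogeneity alone the bounds on PN are max{0,(p₁−p₀)/p₁} ≤ PN ≤ min{1,(1−p₀)/p₁}.
  lower = (p₁ − p₀)/p₁ = 0.113 / 0.598 ≈ 0.1890
  upper = min{1, (1 − p₀)/p₁} = 0.515 / 0.598 ≈ 0.8612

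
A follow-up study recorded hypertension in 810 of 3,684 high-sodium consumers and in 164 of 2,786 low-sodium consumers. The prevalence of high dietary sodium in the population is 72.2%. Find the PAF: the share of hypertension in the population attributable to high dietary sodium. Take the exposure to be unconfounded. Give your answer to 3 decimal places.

p₁ = P(outcome | exposed) = 810/3684 = 0.21987
p₀ = P(outcome | unexposed) = 164/2786 = 0.058866
Overall risk P(Y=1) = π·p₁ + (1−π)·p₀ = 0.722×0.21987 + 0.278×0.058866 = 0.17511.
Under exogeneity, PAF = [P(Y=1) − p₀] / P(Y=1).
PAF = (0.17511 − 0.058866) / 0.17511 ≈ 0.6638

PAF ≈ 0.664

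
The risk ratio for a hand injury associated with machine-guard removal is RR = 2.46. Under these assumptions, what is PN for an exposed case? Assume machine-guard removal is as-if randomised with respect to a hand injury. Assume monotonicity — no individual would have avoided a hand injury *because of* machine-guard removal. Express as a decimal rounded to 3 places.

PN ≈ 0.593

Under exogeneity and monotonicity, PN = (RR − 1) / RR = 1 − 1/RR.
PN = (2.46 − 1) / 2.46 = 1.46 / 2.46 ≈ 0.5935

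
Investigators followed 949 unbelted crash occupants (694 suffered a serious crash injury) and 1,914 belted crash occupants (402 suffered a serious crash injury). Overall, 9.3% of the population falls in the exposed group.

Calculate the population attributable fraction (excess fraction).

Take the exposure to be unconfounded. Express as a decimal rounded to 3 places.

PAF ≈ 0.188

p₁ = P(outcome | exposed) = 694/949 = 0.7313
p₀ = P(outcome | unexposed) = 402/1914 = 0.21003
Overall risk P(Y=1) = π·p₁ + (1−π)·p₀ = 0.093×0.7313 + 0.907×0.21003 = 0.25851.
Under exogeneity, PAF = [P(Y=1) − p₀] / P(Y=1).
PAF = (0.25851 − 0.21003) / 0.25851 ≈ 0.1875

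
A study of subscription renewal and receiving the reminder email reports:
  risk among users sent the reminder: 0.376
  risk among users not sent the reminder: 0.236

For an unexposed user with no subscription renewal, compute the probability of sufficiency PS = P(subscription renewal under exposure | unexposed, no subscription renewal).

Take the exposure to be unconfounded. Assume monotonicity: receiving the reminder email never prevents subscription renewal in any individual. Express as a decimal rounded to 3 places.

Let p₁ = 0.376, p₀ = 0.236.
Under exogeneity and monotonicity, PS = (p₁ − p₀) / (1 − p₀).
PS = (0.376 − 0.236) / (1 − 0.236) = 0.14 / 0.764 ≈ 0.1832

PS ≈ 0.183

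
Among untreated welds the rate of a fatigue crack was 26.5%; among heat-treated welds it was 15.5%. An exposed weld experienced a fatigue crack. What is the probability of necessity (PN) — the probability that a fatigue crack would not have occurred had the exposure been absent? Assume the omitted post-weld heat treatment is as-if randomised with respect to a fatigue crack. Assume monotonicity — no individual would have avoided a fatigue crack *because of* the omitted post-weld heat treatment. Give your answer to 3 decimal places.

p₁ = 0.265, p₀ = 0.155.
Under exogeneity and monotonicity, PN = (p₁ − p₀) / p₁.
PN = (0.265 − 0.155) / 0.265 = 0.11 / 0.265 ≈ 0.4151

PN ≈ 0.415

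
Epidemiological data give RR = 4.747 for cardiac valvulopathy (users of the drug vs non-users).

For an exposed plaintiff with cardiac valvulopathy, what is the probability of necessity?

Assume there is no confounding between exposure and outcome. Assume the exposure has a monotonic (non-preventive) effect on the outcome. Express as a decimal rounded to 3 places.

PN ≈ 0.789

Under exogeneity and monotonicity, PN = (RR − 1) / RR = 1 − 1/RR.
PN = (4.747 − 1) / 4.747 = 3.747 / 4.747 ≈ 0.7893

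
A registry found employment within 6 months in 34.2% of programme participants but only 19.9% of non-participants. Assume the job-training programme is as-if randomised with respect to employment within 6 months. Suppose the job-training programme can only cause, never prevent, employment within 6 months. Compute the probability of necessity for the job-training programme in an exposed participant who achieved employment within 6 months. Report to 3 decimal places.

PN ≈ 0.418

p₁ = 0.342, p₀ = 0.199.
Under exogeneity and monotonicity, PN = (p₁ − p₀) / p₁.
PN = (0.342 − 0.199) / 0.342 = 0.143 / 0.342 ≈ 0.4181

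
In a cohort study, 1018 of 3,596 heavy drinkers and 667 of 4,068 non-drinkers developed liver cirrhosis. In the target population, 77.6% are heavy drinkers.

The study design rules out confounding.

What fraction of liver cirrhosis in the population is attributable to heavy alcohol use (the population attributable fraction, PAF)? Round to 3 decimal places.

p₁ = P(outcome | exposed) = 1018/3596 = 0.28309
p₀ = P(outcome | unexposed) = 667/4068 = 0.16396
Overall risk P(Y=1) = π·p₁ + (1−π)·p₀ = 0.776×0.28309 + 0.224×0.16396 = 0.25641.
Under exogeneity, PAF = [P(Y=1) − p₀] / P(Y=1).
PAF = (0.25641 − 0.16396) / 0.25641 ≈ 0.3605

PAF ≈ 0.361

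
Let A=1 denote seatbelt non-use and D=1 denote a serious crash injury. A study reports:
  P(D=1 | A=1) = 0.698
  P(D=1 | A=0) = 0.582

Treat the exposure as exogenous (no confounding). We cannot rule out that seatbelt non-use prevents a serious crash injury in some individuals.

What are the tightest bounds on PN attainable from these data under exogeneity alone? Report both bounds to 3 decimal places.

0.166 ≤ PN ≤ 0.599

Let p₁ = 0.698, p₀ = 0.582.
Under exogeneity alone the bounds on PN are max{0,(p₁−p₀)/p₁} ≤ PN ≤ min{1,(1−p₀)/p₁}.
  lower = (p₁ − p₀)/p₁ = 0.116 / 0.698 ≈ 0.1662
  upper = min{1, (1 − p₀)/p₁} = 0.418 / 0.698 ≈ 0.5989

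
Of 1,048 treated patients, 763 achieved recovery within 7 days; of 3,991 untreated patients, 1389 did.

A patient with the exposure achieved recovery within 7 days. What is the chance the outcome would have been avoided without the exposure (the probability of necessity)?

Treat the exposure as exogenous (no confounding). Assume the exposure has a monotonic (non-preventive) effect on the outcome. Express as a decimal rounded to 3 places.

p₁ = P(outcome | exposed) = 763/1048 = 0.72805
p₀ = P(outcome | unexposed) = 1389/3991 = 0.34803
Under exogeneity and monotonicity, PN = (p₁ − p₀) / p₁.
PN = (0.72805 − 0.34803) / 0.72805 = 0.38002 / 0.72805 ≈ 0.5220

PN ≈ 0.522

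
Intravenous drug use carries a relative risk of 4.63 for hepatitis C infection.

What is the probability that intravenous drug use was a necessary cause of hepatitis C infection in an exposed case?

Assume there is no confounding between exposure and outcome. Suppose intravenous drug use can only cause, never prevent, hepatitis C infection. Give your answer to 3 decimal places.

Under exogeneity and monotonicity, PN = (RR − 1) / RR = 1 − 1/RR.
PN = (4.63 − 1) / 4.63 = 3.63 / 4.63 ≈ 0.7840

PN ≈ 0.784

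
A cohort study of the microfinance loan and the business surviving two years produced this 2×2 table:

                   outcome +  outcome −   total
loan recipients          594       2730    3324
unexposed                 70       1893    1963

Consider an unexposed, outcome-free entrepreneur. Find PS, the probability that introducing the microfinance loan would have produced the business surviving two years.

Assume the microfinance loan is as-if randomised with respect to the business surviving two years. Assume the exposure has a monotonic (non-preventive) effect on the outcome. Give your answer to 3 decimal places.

PS ≈ 0.148

p₁ = P(outcome | exposed) = 594/3324 = 0.1787
p₀ = P(outcome | unexposed) = 70/1963 = 0.03566
Under exogeneity and monotonicity, PS = (p₁ − p₀)/(1 − p₀).
PS = (0.1787 − 0.03566) / 0.96434 ≈ 0.1483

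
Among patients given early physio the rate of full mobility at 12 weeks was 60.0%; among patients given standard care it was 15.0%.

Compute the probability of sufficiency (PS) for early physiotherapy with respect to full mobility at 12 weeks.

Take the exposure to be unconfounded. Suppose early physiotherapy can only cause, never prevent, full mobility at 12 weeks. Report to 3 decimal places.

PS ≈ 0.529

p₁ = 0.6, p₀ = 0.15.
Under exogeneity and monotonicity, PS = (p₁ − p₀) / (1 − p₀).
PS = (0.6 − 0.15) / (1 − 0.15) = 0.45 / 0.85 ≈ 0.5294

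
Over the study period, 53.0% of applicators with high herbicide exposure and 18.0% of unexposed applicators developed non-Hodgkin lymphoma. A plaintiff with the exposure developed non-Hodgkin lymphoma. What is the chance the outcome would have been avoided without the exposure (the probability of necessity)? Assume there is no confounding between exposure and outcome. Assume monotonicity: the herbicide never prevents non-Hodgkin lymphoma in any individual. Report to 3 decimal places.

p₁ = 0.53, p₀ = 0.18.
Under exogeneity and monotonicity, PN = (p₁ − p₀) / p₁.
PN = (0.53 − 0.18) / 0.53 = 0.35 / 0.53 ≈ 0.6604

PN ≈ 0.660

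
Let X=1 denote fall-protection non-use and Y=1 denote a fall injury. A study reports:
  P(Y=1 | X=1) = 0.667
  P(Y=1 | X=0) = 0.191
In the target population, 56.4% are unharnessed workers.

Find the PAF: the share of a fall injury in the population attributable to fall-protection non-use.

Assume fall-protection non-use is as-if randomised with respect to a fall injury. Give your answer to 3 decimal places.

PAF ≈ 0.584

Let p₁ = 0.667, p₀ = 0.191.
Overall risk P(Y=1) = π·p₁ + (1−π)·p₀ = 0.564×0.667 + 0.436×0.191 = 0.45946.
Under exogeneity, PAF = [P(Y=1) − p₀] / P(Y=1).
PAF = (0.45946 − 0.191) / 0.45946 ≈ 0.5843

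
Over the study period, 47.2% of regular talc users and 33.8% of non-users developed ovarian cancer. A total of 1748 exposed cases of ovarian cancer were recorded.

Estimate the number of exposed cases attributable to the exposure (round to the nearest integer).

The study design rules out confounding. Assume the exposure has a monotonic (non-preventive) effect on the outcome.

p₁ = 0.472, p₀ = 0.338.
PN = (p₁ − p₀)/p₁ = (0.472 − 0.338) / 0.472 ≈ 0.28390.
Attributable cases ≈ PN × (exposed cases) = 0.28390 × 1748 ≈ 496.25.

about 496 cases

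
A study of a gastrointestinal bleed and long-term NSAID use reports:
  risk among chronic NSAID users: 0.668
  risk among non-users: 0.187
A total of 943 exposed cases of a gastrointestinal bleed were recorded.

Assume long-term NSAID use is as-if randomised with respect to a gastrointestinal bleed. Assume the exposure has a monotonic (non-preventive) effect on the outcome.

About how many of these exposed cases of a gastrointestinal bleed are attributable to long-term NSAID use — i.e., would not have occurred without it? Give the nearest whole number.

about 679 cases

Let p₁ = 0.668, p₀ = 0.187.
PN = (p₁ − p₀)/p₁ = (0.668 − 0.187) / 0.668 ≈ 0.72006.
Attributable cases ≈ PN × (exposed cases) = 0.72006 × 943 ≈ 679.02.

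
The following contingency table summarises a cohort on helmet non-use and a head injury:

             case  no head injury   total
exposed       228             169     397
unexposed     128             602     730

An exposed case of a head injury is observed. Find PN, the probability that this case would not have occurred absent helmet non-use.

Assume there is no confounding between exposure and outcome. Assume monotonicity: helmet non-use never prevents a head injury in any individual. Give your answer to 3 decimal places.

p₁ = P(outcome | exposed) = 228/397 = 0.57431
p₀ = P(outcome | unexposed) = 128/730 = 0.17534
Under exogeneity and monotonicity, PN = (p₁ − p₀) / p₁.
PN = (0.57431 − 0.17534) / 0.57431 = 0.39896 / 0.57431 ≈ 0.6947

PN ≈ 0.695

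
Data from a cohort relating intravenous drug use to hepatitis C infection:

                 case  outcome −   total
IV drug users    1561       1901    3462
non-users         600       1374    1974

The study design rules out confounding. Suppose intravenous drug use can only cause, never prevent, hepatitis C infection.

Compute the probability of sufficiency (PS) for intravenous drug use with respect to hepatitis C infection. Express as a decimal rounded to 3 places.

p₁ = P(outcome | exposed) = 1561/3462 = 0.4509
p₀ = P(outcome | unexposed) = 600/1974 = 0.30395
Under exogeneity and monotonicity, PS = (p₁ − p₀) / (1 − p₀).
PS = (0.4509 − 0.30395) / (1 − 0.30395) = 0.14694 / 0.69605 ≈ 0.2111

PS ≈ 0.211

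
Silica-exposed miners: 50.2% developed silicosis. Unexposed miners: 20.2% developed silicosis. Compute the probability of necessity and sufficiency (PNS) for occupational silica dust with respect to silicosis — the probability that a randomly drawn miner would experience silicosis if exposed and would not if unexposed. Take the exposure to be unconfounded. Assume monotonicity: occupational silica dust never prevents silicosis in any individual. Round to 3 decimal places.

PNS ≈ 0.300

p₁ = 0.502, p₀ = 0.202.
Under exogeneity and monotonicity, PNS = p₁ − p₀.
PNS = 0.502 − 0.202 = 0.3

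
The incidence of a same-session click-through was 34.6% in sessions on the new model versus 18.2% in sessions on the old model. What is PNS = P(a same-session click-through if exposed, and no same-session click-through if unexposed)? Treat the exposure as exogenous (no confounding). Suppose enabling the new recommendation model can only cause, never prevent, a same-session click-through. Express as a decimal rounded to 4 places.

PNS ≈ 0.1640

p₁ = 0.346, p₀ = 0.182.
Under exogeneity and monotonicity, PNS = p₁ − p₀.
PNS = 0.346 − 0.182 = 0.164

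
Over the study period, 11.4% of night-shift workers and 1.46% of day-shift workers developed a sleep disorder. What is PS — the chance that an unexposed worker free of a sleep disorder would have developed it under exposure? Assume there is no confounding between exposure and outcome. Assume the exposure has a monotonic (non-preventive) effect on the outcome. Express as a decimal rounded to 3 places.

PS ≈ 0.101

p₁ = 0.114, p₀ = 0.0146.
Under exogeneity and monotonicity, PS = (p₁ − p₀) / (1 − p₀).
PS = (0.114 − 0.0146) / (1 − 0.0146) = 0.0994 / 0.9854 ≈ 0.1009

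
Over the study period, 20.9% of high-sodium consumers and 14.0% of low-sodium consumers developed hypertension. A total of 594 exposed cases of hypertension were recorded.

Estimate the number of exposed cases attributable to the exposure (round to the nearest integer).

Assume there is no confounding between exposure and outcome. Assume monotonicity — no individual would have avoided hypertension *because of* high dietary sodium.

about 196 cases

p₁ = 0.209, p₀ = 0.14.
PN = (p₁ − p₀)/p₁ = (0.209 − 0.14) / 0.209 ≈ 0.33014.
Attributable cases ≈ PN × (exposed cases) = 0.33014 × 594 ≈ 196.11.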